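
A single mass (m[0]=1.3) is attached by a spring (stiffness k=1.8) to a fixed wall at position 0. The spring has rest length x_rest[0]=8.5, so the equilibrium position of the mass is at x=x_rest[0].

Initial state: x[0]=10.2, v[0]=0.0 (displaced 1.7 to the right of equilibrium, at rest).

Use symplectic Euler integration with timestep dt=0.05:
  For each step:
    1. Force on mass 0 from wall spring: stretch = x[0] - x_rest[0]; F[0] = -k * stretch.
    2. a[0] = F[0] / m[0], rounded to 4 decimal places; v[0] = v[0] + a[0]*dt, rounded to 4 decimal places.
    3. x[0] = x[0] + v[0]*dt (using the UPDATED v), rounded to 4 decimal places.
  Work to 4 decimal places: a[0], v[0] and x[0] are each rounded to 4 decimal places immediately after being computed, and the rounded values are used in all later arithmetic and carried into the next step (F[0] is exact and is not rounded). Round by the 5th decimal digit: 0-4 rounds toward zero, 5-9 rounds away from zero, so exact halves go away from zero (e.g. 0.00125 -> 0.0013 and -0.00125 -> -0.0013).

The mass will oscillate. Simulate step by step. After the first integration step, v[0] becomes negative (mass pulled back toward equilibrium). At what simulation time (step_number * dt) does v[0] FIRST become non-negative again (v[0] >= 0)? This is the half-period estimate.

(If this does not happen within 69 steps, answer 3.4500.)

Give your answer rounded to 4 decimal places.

Step 0: x=[10.2000] v=[0.0000]
Step 1: x=[10.1941] v=[-0.1177]
Step 2: x=[10.1824] v=[-0.2350]
Step 3: x=[10.1648] v=[-0.3515]
Step 4: x=[10.1415] v=[-0.4668]
Step 5: x=[10.1125] v=[-0.5804]
Step 6: x=[10.0779] v=[-0.6920]
Step 7: x=[10.0378] v=[-0.8012]
Step 8: x=[9.9924] v=[-0.9077]
Step 9: x=[9.9419] v=[-1.0110]
Step 10: x=[9.8864] v=[-1.1108]
Step 11: x=[9.8261] v=[-1.2068]
Step 12: x=[9.7612] v=[-1.2986]
Step 13: x=[9.6919] v=[-1.3859]
Step 14: x=[9.6185] v=[-1.4684]
Step 15: x=[9.5412] v=[-1.5458]
Step 16: x=[9.4603] v=[-1.6179]
Step 17: x=[9.3761] v=[-1.6844]
Step 18: x=[9.2888] v=[-1.7451]
Step 19: x=[9.1988] v=[-1.7997]
Step 20: x=[9.1064] v=[-1.8481]
Step 21: x=[9.0119] v=[-1.8901]
Step 22: x=[8.9156] v=[-1.9255]
Step 23: x=[8.8179] v=[-1.9543]
Step 24: x=[8.7191] v=[-1.9763]
Step 25: x=[8.6195] v=[-1.9915]
Step 26: x=[8.5195] v=[-1.9998]
Step 27: x=[8.4194] v=[-2.0012]
Step 28: x=[8.3196] v=[-1.9956]
Step 29: x=[8.2204] v=[-1.9831]
Step 30: x=[8.1222] v=[-1.9637]
Step 31: x=[8.0253] v=[-1.9375]
Step 32: x=[7.9301] v=[-1.9046]
Step 33: x=[7.8368] v=[-1.8651]
Step 34: x=[7.7458] v=[-1.8192]
Step 35: x=[7.6575] v=[-1.7670]
Step 36: x=[7.5721] v=[-1.7087]
Step 37: x=[7.4899] v=[-1.6445]
Step 38: x=[7.4112] v=[-1.5746]
Step 39: x=[7.3362] v=[-1.4992]
Step 40: x=[7.2653] v=[-1.4186]
Step 41: x=[7.1986] v=[-1.3331]
Step 42: x=[7.1365] v=[-1.2430]
Step 43: x=[7.0791] v=[-1.1486]
Step 44: x=[7.0266] v=[-1.0502]
Step 45: x=[6.9792] v=[-0.9482]
Step 46: x=[6.9371] v=[-0.8429]
Step 47: x=[6.9004] v=[-0.7347]
Step 48: x=[6.8692] v=[-0.6240]
Step 49: x=[6.8436] v=[-0.5111]
Step 50: x=[6.8238] v=[-0.3964]
Step 51: x=[6.8098] v=[-0.2804]
Step 52: x=[6.8016] v=[-0.1634]
Step 53: x=[6.7993] v=[-0.0458]
Step 54: x=[6.8029] v=[0.0719]
First v>=0 after going negative at step 54, time=2.7000

Answer: 2.7000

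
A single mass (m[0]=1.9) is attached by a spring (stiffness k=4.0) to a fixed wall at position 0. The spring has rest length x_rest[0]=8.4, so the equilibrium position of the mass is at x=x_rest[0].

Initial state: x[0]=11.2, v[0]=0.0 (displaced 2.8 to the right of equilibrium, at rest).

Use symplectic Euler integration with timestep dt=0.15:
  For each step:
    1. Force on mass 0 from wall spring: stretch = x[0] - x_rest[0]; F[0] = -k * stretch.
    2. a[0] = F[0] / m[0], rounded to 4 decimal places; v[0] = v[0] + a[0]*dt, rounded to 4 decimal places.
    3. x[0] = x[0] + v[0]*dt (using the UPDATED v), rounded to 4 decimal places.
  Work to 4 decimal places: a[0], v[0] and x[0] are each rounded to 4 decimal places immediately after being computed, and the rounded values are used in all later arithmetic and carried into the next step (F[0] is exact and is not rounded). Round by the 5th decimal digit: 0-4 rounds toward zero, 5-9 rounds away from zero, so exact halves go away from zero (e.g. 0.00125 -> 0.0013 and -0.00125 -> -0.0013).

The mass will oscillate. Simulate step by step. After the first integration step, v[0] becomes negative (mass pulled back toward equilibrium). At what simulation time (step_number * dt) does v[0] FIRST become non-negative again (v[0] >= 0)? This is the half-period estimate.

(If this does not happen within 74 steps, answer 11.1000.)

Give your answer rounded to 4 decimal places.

Step 0: x=[11.2000] v=[0.0000]
Step 1: x=[11.0674] v=[-0.8842]
Step 2: x=[10.8084] v=[-1.7265]
Step 3: x=[10.4354] v=[-2.4870]
Step 4: x=[9.9659] v=[-3.1298]
Step 5: x=[9.4223] v=[-3.6243]
Step 6: x=[8.8302] v=[-3.9471]
Step 7: x=[8.2178] v=[-4.0830]
Step 8: x=[7.6140] v=[-4.0255]
Step 9: x=[7.0474] v=[-3.7773]
Step 10: x=[6.5449] v=[-3.3502]
Step 11: x=[6.1302] v=[-2.7644]
Step 12: x=[5.8231] v=[-2.0476]
Step 13: x=[5.6380] v=[-1.2338]
Step 14: x=[5.5838] v=[-0.3616]
Step 15: x=[5.6630] v=[0.5277]
First v>=0 after going negative at step 15, time=2.2500

Answer: 2.2500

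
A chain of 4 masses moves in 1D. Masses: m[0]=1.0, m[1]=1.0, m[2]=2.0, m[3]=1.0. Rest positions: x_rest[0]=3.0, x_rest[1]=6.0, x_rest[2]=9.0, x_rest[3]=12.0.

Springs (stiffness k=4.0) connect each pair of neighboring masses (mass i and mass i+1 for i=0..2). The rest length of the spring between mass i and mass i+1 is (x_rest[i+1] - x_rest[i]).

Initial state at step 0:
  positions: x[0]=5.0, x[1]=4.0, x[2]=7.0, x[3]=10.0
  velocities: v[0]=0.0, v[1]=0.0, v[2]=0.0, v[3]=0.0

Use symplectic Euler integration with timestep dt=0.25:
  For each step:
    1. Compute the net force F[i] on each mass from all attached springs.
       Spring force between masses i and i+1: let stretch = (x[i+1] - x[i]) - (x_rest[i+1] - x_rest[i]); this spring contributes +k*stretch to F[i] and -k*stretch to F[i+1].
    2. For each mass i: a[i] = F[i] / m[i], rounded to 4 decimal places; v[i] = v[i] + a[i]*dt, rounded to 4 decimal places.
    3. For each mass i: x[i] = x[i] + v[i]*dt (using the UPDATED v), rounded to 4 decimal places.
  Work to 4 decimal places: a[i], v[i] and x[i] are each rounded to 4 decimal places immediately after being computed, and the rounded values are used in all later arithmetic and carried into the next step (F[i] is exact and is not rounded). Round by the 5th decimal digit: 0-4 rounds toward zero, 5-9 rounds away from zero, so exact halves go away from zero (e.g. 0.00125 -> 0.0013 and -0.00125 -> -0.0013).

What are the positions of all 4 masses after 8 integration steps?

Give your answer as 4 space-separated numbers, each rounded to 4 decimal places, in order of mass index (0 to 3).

Step 0: x=[5.0000 4.0000 7.0000 10.0000] v=[0.0000 0.0000 0.0000 0.0000]
Step 1: x=[4.0000 5.0000 7.0000 10.0000] v=[-4.0000 4.0000 0.0000 0.0000]
Step 2: x=[2.5000 6.2500 7.1250 10.0000] v=[-6.0000 5.0000 0.5000 0.0000]
Step 3: x=[1.1875 6.7813 7.5000 10.0313] v=[-5.2500 2.1250 1.5000 0.1250]
Step 4: x=[0.5235 6.0938 8.1016 10.1797] v=[-2.6562 -2.7501 2.4063 0.5937]
Step 5: x=[0.5020 4.5157 8.7120 10.5586] v=[-0.0859 -6.3126 2.4415 1.5156]
Step 6: x=[0.7340 2.9832 9.0287 11.2259] v=[0.9278 -6.1300 1.2667 2.6690]
Step 7: x=[0.7783 2.3998 8.8643 12.0939] v=[0.1770 -2.3337 -0.6575 3.4718]
Step 8: x=[0.4779 3.0271 8.2956 12.9045] v=[-1.2015 2.5093 -2.2750 3.2422]

Answer: 0.4779 3.0271 8.2956 12.9045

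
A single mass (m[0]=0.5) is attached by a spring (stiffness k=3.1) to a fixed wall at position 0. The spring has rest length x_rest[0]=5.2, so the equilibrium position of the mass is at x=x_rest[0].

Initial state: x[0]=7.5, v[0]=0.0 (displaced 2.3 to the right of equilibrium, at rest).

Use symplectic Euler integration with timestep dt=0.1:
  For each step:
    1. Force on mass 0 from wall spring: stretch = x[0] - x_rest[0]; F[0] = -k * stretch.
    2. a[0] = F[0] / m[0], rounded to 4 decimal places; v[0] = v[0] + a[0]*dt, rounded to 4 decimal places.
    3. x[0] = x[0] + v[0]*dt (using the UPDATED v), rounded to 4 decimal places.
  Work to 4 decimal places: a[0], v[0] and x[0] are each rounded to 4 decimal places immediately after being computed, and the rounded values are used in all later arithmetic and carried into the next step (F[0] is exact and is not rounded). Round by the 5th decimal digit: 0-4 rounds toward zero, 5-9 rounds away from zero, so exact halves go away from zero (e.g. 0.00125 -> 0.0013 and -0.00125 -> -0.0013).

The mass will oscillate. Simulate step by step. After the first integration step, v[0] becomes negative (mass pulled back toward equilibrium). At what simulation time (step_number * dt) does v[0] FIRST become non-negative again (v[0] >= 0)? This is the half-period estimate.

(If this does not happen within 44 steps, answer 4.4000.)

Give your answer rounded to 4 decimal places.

Step 0: x=[7.5000] v=[0.0000]
Step 1: x=[7.3574] v=[-1.4260]
Step 2: x=[7.0810] v=[-2.7636]
Step 3: x=[6.6880] v=[-3.9298]
Step 4: x=[6.2028] v=[-4.8524]
Step 5: x=[5.6554] v=[-5.4741]
Step 6: x=[5.0798] v=[-5.7565]
Step 7: x=[4.5116] v=[-5.6820]
Step 8: x=[3.9861] v=[-5.2552]
Step 9: x=[3.5358] v=[-4.5026]
Step 10: x=[3.1887] v=[-3.4708]
Step 11: x=[2.9663] v=[-2.2238]
Step 12: x=[2.8824] v=[-0.8389]
Step 13: x=[2.9422] v=[0.5980]
First v>=0 after going negative at step 13, time=1.3000

Answer: 1.3000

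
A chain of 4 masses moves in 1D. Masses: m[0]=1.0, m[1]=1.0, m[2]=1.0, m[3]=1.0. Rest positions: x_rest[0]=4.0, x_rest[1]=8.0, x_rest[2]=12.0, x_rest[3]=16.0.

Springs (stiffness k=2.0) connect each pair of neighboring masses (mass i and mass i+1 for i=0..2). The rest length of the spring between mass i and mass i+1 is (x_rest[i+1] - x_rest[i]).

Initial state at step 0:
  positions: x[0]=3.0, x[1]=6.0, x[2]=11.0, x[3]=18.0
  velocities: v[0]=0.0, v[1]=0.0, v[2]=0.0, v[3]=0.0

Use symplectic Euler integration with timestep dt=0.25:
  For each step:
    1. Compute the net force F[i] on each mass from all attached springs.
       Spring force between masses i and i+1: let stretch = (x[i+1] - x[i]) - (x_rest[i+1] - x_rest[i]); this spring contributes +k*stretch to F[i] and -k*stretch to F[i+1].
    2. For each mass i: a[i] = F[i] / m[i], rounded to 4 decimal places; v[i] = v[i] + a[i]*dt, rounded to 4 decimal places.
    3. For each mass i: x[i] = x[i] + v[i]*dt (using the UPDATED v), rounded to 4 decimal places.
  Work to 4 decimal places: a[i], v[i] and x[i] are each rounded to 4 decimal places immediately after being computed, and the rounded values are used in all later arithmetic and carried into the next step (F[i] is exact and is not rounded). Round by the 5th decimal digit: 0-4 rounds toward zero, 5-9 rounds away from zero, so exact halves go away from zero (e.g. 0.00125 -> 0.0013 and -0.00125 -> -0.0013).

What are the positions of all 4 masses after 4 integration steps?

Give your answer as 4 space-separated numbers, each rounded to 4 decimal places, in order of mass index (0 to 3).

Step 0: x=[3.0000 6.0000 11.0000 18.0000] v=[0.0000 0.0000 0.0000 0.0000]
Step 1: x=[2.8750 6.2500 11.2500 17.6250] v=[-0.5000 1.0000 1.0000 -1.5000]
Step 2: x=[2.6719 6.7031 11.6719 16.9531] v=[-0.8125 1.8125 1.6875 -2.6875]
Step 3: x=[2.4727 7.2734 12.1328 16.1211] v=[-0.7969 2.2813 1.8437 -3.3281]
Step 4: x=[2.3736 7.8511 12.4849 15.2905] v=[-0.3966 2.3107 1.4082 -3.3223]

Answer: 2.3736 7.8511 12.4849 15.2905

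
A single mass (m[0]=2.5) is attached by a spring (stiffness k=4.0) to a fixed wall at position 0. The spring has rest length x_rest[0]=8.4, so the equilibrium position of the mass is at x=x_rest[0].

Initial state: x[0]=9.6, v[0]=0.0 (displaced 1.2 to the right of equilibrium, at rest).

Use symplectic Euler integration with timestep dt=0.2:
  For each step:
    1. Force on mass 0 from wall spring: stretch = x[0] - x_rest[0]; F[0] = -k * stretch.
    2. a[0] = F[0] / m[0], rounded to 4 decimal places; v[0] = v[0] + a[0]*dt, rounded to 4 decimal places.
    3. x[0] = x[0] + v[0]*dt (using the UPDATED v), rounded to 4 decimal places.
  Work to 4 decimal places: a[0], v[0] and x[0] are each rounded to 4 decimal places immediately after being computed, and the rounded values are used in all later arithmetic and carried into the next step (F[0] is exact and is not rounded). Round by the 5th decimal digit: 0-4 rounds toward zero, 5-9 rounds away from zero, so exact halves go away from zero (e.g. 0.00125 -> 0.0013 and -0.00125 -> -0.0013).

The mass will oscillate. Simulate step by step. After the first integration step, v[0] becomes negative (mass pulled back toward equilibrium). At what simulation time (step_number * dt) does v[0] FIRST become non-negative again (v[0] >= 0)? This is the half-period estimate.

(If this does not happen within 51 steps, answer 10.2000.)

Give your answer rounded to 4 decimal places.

Step 0: x=[9.6000] v=[0.0000]
Step 1: x=[9.5232] v=[-0.3840]
Step 2: x=[9.3745] v=[-0.7434]
Step 3: x=[9.1635] v=[-1.0552]
Step 4: x=[8.9036] v=[-1.2995]
Step 5: x=[8.6115] v=[-1.4607]
Step 6: x=[8.3058] v=[-1.5284]
Step 7: x=[8.0061] v=[-1.4983]
Step 8: x=[7.7316] v=[-1.3723]
Step 9: x=[7.4999] v=[-1.1584]
Step 10: x=[7.3258] v=[-0.8704]
Step 11: x=[7.2205] v=[-0.5267]
Step 12: x=[7.1906] v=[-0.1493]
Step 13: x=[7.2381] v=[0.2377]
First v>=0 after going negative at step 13, time=2.6000

Answer: 2.6000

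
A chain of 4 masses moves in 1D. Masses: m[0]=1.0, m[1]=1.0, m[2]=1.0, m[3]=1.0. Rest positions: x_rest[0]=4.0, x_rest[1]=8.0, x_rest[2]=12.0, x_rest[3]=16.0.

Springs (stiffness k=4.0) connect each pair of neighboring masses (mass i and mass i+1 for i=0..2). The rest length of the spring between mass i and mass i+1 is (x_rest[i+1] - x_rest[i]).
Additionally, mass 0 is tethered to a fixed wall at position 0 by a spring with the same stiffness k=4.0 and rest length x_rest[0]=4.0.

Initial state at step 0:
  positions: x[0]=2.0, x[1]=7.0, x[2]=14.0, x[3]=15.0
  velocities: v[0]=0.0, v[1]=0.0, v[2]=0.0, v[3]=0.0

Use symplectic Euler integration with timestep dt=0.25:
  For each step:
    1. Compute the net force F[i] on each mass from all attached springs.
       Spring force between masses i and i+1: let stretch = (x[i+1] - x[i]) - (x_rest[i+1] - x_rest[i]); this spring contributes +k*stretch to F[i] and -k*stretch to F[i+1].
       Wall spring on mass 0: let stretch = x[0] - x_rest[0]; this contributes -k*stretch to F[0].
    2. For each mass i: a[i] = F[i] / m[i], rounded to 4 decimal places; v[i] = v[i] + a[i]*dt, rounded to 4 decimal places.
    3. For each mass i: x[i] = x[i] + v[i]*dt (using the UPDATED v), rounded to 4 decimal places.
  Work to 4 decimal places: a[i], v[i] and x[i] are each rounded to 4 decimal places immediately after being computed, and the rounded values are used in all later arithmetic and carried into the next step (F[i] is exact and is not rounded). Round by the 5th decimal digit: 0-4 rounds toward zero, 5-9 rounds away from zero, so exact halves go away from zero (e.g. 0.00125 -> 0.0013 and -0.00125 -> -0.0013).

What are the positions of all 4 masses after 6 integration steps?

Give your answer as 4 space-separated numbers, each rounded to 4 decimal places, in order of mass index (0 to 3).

Answer: 4.4820 7.9888 13.3210 14.4263

Derivation:
Step 0: x=[2.0000 7.0000 14.0000 15.0000] v=[0.0000 0.0000 0.0000 0.0000]
Step 1: x=[2.7500 7.5000 12.5000 15.7500] v=[3.0000 2.0000 -6.0000 3.0000]
Step 2: x=[4.0000 8.0625 10.5625 16.6875] v=[5.0000 2.2500 -7.7500 3.7500]
Step 3: x=[5.2656 8.2344 9.5313 17.0938] v=[5.0625 0.6875 -4.1250 1.6250]
Step 4: x=[5.9570 7.9883 10.0665 16.6094] v=[2.7657 -0.9844 2.1406 -1.9375]
Step 5: x=[5.6670 7.7539 11.7178 15.4893] v=[-1.1600 -0.9375 6.6053 -4.4804]
Step 6: x=[4.4820 7.9888 13.3210 14.4263] v=[-4.7401 0.9395 6.4129 -4.2519]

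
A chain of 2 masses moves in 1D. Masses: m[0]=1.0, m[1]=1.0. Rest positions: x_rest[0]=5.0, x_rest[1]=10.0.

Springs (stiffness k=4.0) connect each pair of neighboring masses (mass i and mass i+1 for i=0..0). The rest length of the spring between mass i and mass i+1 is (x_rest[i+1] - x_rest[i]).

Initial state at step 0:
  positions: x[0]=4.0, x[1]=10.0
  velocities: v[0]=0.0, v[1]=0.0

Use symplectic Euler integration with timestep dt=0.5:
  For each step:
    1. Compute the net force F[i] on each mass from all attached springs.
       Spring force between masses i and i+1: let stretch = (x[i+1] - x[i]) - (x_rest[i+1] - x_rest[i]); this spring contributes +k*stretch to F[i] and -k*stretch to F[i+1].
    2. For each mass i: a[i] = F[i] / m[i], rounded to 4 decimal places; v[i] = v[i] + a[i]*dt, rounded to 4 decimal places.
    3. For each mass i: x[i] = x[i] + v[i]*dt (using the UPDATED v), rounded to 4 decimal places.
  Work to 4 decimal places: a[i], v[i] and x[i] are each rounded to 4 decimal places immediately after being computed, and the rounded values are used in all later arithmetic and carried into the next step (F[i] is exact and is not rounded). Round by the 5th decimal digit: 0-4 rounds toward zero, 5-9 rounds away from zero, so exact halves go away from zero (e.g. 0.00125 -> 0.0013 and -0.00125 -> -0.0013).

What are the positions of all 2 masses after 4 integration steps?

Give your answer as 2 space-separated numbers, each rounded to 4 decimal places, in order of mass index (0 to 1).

Step 0: x=[4.0000 10.0000] v=[0.0000 0.0000]
Step 1: x=[5.0000 9.0000] v=[2.0000 -2.0000]
Step 2: x=[5.0000 9.0000] v=[0.0000 0.0000]
Step 3: x=[4.0000 10.0000] v=[-2.0000 2.0000]
Step 4: x=[4.0000 10.0000] v=[0.0000 0.0000]

Answer: 4.0000 10.0000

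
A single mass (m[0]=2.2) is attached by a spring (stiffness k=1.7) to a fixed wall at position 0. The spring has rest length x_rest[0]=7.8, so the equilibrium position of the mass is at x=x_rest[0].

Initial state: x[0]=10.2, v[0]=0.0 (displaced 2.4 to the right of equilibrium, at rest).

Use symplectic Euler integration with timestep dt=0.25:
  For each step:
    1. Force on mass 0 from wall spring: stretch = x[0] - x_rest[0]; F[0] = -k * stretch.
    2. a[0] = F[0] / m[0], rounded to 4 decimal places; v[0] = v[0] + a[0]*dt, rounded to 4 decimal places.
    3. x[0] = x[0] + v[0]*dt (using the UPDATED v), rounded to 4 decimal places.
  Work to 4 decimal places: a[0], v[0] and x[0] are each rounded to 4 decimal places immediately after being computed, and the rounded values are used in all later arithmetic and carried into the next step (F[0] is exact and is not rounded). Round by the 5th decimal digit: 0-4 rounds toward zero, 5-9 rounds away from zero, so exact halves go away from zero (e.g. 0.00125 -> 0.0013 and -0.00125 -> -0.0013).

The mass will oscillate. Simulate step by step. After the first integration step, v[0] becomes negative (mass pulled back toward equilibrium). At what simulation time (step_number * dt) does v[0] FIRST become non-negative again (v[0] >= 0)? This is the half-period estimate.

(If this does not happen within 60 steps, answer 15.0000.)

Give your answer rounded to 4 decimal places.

Step 0: x=[10.2000] v=[0.0000]
Step 1: x=[10.0841] v=[-0.4636]
Step 2: x=[9.8579] v=[-0.9049]
Step 3: x=[9.5323] v=[-1.3025]
Step 4: x=[9.1230] v=[-1.6372]
Step 5: x=[8.6498] v=[-1.8928]
Step 6: x=[8.1356] v=[-2.0570]
Step 7: x=[7.6052] v=[-2.1218]
Step 8: x=[7.0842] v=[-2.0842]
Step 9: x=[6.5977] v=[-1.9459]
Step 10: x=[6.1693] v=[-1.7136]
Step 11: x=[5.8197] v=[-1.3986]
Step 12: x=[5.5657] v=[-1.0161]
Step 13: x=[5.4196] v=[-0.5845]
Step 14: x=[5.3884] v=[-0.1247]
Step 15: x=[5.4737] v=[0.3412]
First v>=0 after going negative at step 15, time=3.7500

Answer: 3.7500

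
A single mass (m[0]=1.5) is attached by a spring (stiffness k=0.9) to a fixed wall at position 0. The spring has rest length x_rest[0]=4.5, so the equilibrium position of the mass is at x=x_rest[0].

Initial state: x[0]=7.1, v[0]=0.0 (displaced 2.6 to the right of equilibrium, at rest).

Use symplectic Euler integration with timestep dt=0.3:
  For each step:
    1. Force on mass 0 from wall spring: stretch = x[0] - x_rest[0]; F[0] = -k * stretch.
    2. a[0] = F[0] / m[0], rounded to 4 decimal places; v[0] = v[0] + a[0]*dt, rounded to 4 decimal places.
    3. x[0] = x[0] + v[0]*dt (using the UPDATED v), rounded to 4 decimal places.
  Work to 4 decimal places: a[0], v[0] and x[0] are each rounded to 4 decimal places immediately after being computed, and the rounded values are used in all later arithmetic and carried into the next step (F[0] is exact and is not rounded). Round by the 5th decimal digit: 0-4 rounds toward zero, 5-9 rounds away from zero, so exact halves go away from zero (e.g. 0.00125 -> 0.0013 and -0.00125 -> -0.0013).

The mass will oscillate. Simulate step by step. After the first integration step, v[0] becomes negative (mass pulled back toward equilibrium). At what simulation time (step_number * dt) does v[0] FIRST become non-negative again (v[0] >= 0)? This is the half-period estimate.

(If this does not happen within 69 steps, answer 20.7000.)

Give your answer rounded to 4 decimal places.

Answer: 4.2000

Derivation:
Step 0: x=[7.1000] v=[0.0000]
Step 1: x=[6.9596] v=[-0.4680]
Step 2: x=[6.6864] v=[-0.9107]
Step 3: x=[6.2951] v=[-1.3042]
Step 4: x=[5.8069] v=[-1.6273]
Step 5: x=[5.2482] v=[-1.8625]
Step 6: x=[4.6490] v=[-1.9972]
Step 7: x=[4.0418] v=[-2.0240]
Step 8: x=[3.4594] v=[-1.9415]
Step 9: x=[2.9331] v=[-1.7542]
Step 10: x=[2.4914] v=[-1.4722]
Step 11: x=[2.1582] v=[-1.1106]
Step 12: x=[1.9515] v=[-0.6891]
Step 13: x=[1.8824] v=[-0.2304]
Step 14: x=[1.9546] v=[0.2408]
First v>=0 after going negative at step 14, time=4.2000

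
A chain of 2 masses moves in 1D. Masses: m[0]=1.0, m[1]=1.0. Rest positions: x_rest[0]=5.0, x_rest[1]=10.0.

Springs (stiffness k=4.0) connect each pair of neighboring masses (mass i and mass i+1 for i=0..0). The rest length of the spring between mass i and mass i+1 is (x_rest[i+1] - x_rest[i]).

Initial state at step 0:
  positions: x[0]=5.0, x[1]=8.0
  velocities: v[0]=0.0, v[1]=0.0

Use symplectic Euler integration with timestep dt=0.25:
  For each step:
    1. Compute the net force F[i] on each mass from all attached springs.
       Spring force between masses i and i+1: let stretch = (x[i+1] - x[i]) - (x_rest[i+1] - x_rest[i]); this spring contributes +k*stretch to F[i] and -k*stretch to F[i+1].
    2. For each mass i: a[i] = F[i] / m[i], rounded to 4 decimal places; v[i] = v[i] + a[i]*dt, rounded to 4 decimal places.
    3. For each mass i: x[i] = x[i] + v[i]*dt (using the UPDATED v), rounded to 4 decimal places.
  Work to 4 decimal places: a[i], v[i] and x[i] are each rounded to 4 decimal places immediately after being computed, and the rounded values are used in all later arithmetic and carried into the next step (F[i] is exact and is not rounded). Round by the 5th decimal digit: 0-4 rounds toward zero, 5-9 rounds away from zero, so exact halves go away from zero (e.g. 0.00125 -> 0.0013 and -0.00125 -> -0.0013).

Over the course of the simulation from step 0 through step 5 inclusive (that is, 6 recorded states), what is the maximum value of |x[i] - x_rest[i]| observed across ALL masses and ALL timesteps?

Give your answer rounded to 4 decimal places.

Step 0: x=[5.0000 8.0000] v=[0.0000 0.0000]
Step 1: x=[4.5000 8.5000] v=[-2.0000 2.0000]
Step 2: x=[3.7500 9.2500] v=[-3.0000 3.0000]
Step 3: x=[3.1250 9.8750] v=[-2.5000 2.5000]
Step 4: x=[2.9375 10.0625] v=[-0.7500 0.7500]
Step 5: x=[3.2813 9.7188] v=[1.3750 -1.3750]
Max displacement = 2.0625

Answer: 2.0625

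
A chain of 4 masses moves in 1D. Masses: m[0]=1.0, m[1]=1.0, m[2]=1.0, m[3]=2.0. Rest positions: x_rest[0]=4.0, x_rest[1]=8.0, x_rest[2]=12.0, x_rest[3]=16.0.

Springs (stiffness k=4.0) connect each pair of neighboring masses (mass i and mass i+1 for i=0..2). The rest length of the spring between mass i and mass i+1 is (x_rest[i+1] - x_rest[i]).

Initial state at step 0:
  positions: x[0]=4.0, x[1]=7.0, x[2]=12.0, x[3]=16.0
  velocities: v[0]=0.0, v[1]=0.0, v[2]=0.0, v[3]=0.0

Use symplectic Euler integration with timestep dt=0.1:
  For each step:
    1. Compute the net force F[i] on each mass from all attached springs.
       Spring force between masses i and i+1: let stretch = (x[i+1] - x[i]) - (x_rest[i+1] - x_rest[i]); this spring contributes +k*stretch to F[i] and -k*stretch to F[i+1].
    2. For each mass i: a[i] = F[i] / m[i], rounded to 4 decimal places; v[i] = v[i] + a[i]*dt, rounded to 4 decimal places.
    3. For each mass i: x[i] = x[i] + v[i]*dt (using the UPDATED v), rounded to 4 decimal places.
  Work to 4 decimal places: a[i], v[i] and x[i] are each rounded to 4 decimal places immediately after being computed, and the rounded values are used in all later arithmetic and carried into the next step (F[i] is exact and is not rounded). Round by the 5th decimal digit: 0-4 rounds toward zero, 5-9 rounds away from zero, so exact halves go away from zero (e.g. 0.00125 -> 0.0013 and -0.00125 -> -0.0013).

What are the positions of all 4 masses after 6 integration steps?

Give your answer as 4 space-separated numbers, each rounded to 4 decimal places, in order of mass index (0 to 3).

Step 0: x=[4.0000 7.0000 12.0000 16.0000] v=[0.0000 0.0000 0.0000 0.0000]
Step 1: x=[3.9600 7.0800 11.9600 16.0000] v=[-0.4000 0.8000 -0.4000 0.0000]
Step 2: x=[3.8848 7.2304 11.8864 15.9992] v=[-0.7520 1.5040 -0.7360 -0.0080]
Step 3: x=[3.7834 7.4332 11.7911 15.9961] v=[-1.0138 2.0282 -0.9533 -0.0306]
Step 4: x=[3.6680 7.6643 11.6897 15.9889] v=[-1.1539 2.3114 -1.0145 -0.0716]
Step 5: x=[3.5525 7.8966 11.5992 15.9758] v=[-1.1554 2.3230 -0.9050 -0.1314]
Step 6: x=[3.4507 8.1032 11.5357 15.9551] v=[-1.0178 2.0664 -0.6354 -0.2067]

Answer: 3.4507 8.1032 11.5357 15.9551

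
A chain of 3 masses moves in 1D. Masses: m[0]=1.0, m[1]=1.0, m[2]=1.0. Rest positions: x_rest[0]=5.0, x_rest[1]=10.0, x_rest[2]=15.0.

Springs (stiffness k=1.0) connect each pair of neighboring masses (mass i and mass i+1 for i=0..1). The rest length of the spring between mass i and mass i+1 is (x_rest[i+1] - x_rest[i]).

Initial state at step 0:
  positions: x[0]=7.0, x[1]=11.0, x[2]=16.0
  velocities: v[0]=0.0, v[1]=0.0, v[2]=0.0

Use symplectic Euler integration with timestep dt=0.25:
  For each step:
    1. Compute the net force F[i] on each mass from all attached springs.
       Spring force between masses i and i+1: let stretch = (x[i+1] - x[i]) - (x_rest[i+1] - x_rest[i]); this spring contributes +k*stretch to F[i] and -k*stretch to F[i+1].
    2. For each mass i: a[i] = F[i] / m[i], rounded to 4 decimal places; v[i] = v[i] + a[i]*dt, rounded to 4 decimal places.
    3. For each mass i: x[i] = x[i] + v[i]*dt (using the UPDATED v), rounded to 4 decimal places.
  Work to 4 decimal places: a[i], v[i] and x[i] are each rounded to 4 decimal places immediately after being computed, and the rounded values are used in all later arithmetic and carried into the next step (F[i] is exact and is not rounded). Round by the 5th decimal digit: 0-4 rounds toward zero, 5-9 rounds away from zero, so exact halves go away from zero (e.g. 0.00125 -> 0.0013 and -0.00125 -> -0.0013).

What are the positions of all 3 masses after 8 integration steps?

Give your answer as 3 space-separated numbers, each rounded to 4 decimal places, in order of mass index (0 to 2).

Step 0: x=[7.0000 11.0000 16.0000] v=[0.0000 0.0000 0.0000]
Step 1: x=[6.9375 11.0625 16.0000] v=[-0.2500 0.2500 0.0000]
Step 2: x=[6.8203 11.1758 16.0039] v=[-0.4688 0.4531 0.0156]
Step 3: x=[6.6628 11.3186 16.0186] v=[-0.6299 0.5713 0.0586]
Step 4: x=[6.4838 11.4642 16.0520] v=[-0.7160 0.5824 0.1336]
Step 5: x=[6.3036 11.5853 16.1112] v=[-0.7209 0.4843 0.2367]
Step 6: x=[6.1410 11.6592 16.2000] v=[-0.6505 0.2954 0.3552]
Step 7: x=[6.0108 11.6720 16.3175] v=[-0.5210 0.0511 0.4700]
Step 8: x=[5.9219 11.6213 16.4572] v=[-0.3557 -0.2028 0.5586]

Answer: 5.9219 11.6213 16.4572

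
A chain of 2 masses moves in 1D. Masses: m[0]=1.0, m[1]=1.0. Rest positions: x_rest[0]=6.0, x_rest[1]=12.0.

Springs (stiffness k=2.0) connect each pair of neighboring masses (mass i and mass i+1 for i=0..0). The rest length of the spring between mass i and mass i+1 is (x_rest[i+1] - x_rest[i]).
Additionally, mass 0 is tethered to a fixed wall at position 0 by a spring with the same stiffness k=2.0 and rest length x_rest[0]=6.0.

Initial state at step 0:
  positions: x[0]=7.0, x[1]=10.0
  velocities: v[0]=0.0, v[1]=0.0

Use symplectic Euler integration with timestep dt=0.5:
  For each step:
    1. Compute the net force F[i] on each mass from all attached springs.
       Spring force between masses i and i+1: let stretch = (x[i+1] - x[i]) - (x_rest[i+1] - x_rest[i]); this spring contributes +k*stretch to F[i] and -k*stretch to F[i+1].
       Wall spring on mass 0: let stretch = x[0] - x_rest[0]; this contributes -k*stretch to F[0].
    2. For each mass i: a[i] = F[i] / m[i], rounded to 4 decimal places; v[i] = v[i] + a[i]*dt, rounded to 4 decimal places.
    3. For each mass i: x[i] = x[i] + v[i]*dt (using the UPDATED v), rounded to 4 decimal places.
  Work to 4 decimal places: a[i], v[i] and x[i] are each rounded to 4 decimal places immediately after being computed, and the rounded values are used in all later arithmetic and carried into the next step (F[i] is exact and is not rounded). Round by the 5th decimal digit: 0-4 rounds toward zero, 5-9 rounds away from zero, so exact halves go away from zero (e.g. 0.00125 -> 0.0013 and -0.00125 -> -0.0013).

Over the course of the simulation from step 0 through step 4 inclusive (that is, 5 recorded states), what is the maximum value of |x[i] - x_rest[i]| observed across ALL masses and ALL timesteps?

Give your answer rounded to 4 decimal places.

Answer: 2.2500

Derivation:
Step 0: x=[7.0000 10.0000] v=[0.0000 0.0000]
Step 1: x=[5.0000 11.5000] v=[-4.0000 3.0000]
Step 2: x=[3.7500 12.7500] v=[-2.5000 2.5000]
Step 3: x=[5.1250 12.5000] v=[2.7500 -0.5000]
Step 4: x=[7.6250 11.5625] v=[5.0000 -1.8750]
Max displacement = 2.2500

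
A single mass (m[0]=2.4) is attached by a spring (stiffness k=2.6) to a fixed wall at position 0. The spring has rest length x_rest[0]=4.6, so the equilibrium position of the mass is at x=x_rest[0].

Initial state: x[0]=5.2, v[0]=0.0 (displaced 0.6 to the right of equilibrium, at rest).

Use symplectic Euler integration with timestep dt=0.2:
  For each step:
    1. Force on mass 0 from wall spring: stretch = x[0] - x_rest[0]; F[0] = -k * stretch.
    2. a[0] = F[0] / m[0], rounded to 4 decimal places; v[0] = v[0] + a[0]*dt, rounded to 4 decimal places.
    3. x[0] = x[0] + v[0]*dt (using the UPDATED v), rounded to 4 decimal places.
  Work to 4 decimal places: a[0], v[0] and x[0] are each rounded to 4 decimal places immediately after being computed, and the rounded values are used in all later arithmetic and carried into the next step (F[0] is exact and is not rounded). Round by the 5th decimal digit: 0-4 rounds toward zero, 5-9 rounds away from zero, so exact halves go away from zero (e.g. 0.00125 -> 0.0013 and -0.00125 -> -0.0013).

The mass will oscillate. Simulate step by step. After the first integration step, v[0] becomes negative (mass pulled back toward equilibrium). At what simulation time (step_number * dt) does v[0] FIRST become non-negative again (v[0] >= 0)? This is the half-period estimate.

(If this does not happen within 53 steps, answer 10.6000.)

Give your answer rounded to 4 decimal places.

Step 0: x=[5.2000] v=[0.0000]
Step 1: x=[5.1740] v=[-0.1300]
Step 2: x=[5.1231] v=[-0.2544]
Step 3: x=[5.0496] v=[-0.3677]
Step 4: x=[4.9566] v=[-0.4651]
Step 5: x=[4.8481] v=[-0.5424]
Step 6: x=[4.7289] v=[-0.5962]
Step 7: x=[4.6041] v=[-0.6241]
Step 8: x=[4.4791] v=[-0.6250]
Step 9: x=[4.3593] v=[-0.5988]
Step 10: x=[4.2500] v=[-0.5466]
Step 11: x=[4.1558] v=[-0.4708]
Step 12: x=[4.0809] v=[-0.3746]
Step 13: x=[4.0285] v=[-0.2621]
Step 14: x=[4.0008] v=[-0.1383]
Step 15: x=[3.9991] v=[-0.0085]
Step 16: x=[4.0234] v=[0.1217]
First v>=0 after going negative at step 16, time=3.2000

Answer: 3.2000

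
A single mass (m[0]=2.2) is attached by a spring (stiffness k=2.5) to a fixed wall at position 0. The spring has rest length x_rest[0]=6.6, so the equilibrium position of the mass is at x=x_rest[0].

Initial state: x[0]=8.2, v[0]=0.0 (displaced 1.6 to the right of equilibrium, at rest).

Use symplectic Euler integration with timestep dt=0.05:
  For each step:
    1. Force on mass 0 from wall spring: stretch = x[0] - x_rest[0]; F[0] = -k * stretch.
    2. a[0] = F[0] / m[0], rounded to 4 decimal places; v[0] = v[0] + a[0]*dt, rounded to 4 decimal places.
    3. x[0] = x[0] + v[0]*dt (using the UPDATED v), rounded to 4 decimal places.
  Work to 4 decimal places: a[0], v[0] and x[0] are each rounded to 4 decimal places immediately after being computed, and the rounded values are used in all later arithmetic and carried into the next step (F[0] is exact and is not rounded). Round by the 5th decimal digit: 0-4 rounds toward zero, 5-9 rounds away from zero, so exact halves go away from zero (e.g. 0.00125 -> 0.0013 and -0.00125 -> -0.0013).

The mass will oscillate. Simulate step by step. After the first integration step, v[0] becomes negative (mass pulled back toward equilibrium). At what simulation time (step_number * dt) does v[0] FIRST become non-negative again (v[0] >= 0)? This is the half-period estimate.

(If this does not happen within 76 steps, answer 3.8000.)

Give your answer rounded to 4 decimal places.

Answer: 2.9500

Derivation:
Step 0: x=[8.2000] v=[0.0000]
Step 1: x=[8.1955] v=[-0.0909]
Step 2: x=[8.1864] v=[-0.1816]
Step 3: x=[8.1728] v=[-0.2717]
Step 4: x=[8.1547] v=[-0.3611]
Step 5: x=[8.1322] v=[-0.4494]
Step 6: x=[8.1054] v=[-0.5365]
Step 7: x=[8.0743] v=[-0.6220]
Step 8: x=[8.0390] v=[-0.7058]
Step 9: x=[7.9996] v=[-0.7876]
Step 10: x=[7.9562] v=[-0.8671]
Step 11: x=[7.9090] v=[-0.9442]
Step 12: x=[7.8581] v=[-1.0186]
Step 13: x=[7.8036] v=[-1.0901]
Step 14: x=[7.7457] v=[-1.1585]
Step 15: x=[7.6845] v=[-1.2236]
Step 16: x=[7.6202] v=[-1.2852]
Step 17: x=[7.5530] v=[-1.3432]
Step 18: x=[7.4831] v=[-1.3974]
Step 19: x=[7.4107] v=[-1.4476]
Step 20: x=[7.3360] v=[-1.4937]
Step 21: x=[7.2592] v=[-1.5355]
Step 22: x=[7.1806] v=[-1.5730]
Step 23: x=[7.1003] v=[-1.6060]
Step 24: x=[7.0186] v=[-1.6344]
Step 25: x=[6.9357] v=[-1.6582]
Step 26: x=[6.8518] v=[-1.6773]
Step 27: x=[6.7672] v=[-1.6916]
Step 28: x=[6.6821] v=[-1.7011]
Step 29: x=[6.5968] v=[-1.7058]
Step 30: x=[6.5115] v=[-1.7056]
Step 31: x=[6.4265] v=[-1.7006]
Step 32: x=[6.3420] v=[-1.6907]
Step 33: x=[6.2582] v=[-1.6760]
Step 34: x=[6.1754] v=[-1.6566]
Step 35: x=[6.0938] v=[-1.6325]
Step 36: x=[6.0136] v=[-1.6037]
Step 37: x=[5.9351] v=[-1.5704]
Step 38: x=[5.8585] v=[-1.5326]
Step 39: x=[5.7840] v=[-1.4905]
Step 40: x=[5.7118] v=[-1.4441]
Step 41: x=[5.6421] v=[-1.3936]
Step 42: x=[5.5751] v=[-1.3392]
Step 43: x=[5.5111] v=[-1.2810]
Step 44: x=[5.4501] v=[-1.2191]
Step 45: x=[5.3924] v=[-1.1538]
Step 46: x=[5.3381] v=[-1.0852]
Step 47: x=[5.2874] v=[-1.0135]
Step 48: x=[5.2405] v=[-0.9389]
Step 49: x=[5.1974] v=[-0.8617]
Step 50: x=[5.1583] v=[-0.7820]
Step 51: x=[5.1233] v=[-0.7001]
Step 52: x=[5.0925] v=[-0.6162]
Step 53: x=[5.0660] v=[-0.5305]
Step 54: x=[5.0438] v=[-0.4433]
Step 55: x=[5.0261] v=[-0.3549]
Step 56: x=[5.0128] v=[-0.2655]
Step 57: x=[5.0040] v=[-0.1753]
Step 58: x=[4.9998] v=[-0.0846]
Step 59: x=[5.0001] v=[0.0063]
First v>=0 after going negative at step 59, time=2.9500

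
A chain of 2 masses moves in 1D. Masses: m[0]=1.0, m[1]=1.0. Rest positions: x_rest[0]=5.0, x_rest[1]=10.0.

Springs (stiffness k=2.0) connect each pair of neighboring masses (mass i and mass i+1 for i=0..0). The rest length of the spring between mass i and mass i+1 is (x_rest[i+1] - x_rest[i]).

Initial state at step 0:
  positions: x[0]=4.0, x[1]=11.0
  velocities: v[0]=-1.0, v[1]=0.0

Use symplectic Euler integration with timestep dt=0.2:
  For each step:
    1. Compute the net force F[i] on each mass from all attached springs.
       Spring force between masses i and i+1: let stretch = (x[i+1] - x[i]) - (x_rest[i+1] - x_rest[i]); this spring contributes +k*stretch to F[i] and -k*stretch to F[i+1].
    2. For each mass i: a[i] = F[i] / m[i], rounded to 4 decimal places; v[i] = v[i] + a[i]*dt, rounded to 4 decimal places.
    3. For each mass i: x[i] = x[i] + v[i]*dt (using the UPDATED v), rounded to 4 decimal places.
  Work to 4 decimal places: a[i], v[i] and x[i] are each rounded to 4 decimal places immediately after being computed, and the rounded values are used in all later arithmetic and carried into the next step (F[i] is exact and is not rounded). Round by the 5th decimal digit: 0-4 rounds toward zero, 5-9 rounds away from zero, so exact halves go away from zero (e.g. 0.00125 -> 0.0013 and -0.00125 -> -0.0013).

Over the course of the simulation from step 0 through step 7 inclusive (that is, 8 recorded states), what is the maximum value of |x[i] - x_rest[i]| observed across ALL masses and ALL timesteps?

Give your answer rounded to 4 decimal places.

Step 0: x=[4.0000 11.0000] v=[-1.0000 0.0000]
Step 1: x=[3.9600 10.8400] v=[-0.2000 -0.8000]
Step 2: x=[4.0704 10.5296] v=[0.5520 -1.5520]
Step 3: x=[4.2975 10.1025] v=[1.1357 -2.1357]
Step 4: x=[4.5890 9.6110] v=[1.4577 -2.4577]
Step 5: x=[4.8823 9.1177] v=[1.4665 -2.4665]
Step 6: x=[5.1144 8.6856] v=[1.1607 -2.1607]
Step 7: x=[5.2322 8.3678] v=[0.5892 -1.5892]
Max displacement = 1.6322

Answer: 1.6322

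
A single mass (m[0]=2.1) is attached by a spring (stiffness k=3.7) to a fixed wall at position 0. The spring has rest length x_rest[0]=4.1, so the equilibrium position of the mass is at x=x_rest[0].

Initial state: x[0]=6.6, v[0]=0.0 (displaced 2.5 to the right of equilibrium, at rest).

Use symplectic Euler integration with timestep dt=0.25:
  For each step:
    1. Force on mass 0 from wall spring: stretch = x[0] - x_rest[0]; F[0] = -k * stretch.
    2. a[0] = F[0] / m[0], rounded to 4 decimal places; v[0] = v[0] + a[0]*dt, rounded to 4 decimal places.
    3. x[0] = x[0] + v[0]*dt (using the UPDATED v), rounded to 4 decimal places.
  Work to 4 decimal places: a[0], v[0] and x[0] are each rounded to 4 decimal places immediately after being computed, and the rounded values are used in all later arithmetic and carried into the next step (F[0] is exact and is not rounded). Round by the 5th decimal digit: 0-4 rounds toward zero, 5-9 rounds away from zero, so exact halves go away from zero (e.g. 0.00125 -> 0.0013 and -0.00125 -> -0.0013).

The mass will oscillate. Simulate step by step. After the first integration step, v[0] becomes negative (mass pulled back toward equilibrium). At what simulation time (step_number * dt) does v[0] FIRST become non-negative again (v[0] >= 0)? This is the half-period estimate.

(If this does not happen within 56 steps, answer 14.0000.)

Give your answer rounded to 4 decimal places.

Answer: 2.5000

Derivation:
Step 0: x=[6.6000] v=[0.0000]
Step 1: x=[6.3247] v=[-1.1012]
Step 2: x=[5.8044] v=[-2.0811]
Step 3: x=[5.0964] v=[-2.8319]
Step 4: x=[4.2787] v=[-3.2708]
Step 5: x=[3.4413] v=[-3.3495]
Step 6: x=[2.6765] v=[-3.0594]
Step 7: x=[2.0684] v=[-2.4324]
Step 8: x=[1.6840] v=[-1.5375]
Step 9: x=[1.5657] v=[-0.4733]
Step 10: x=[1.7265] v=[0.6430]
First v>=0 after going negative at step 10, time=2.5000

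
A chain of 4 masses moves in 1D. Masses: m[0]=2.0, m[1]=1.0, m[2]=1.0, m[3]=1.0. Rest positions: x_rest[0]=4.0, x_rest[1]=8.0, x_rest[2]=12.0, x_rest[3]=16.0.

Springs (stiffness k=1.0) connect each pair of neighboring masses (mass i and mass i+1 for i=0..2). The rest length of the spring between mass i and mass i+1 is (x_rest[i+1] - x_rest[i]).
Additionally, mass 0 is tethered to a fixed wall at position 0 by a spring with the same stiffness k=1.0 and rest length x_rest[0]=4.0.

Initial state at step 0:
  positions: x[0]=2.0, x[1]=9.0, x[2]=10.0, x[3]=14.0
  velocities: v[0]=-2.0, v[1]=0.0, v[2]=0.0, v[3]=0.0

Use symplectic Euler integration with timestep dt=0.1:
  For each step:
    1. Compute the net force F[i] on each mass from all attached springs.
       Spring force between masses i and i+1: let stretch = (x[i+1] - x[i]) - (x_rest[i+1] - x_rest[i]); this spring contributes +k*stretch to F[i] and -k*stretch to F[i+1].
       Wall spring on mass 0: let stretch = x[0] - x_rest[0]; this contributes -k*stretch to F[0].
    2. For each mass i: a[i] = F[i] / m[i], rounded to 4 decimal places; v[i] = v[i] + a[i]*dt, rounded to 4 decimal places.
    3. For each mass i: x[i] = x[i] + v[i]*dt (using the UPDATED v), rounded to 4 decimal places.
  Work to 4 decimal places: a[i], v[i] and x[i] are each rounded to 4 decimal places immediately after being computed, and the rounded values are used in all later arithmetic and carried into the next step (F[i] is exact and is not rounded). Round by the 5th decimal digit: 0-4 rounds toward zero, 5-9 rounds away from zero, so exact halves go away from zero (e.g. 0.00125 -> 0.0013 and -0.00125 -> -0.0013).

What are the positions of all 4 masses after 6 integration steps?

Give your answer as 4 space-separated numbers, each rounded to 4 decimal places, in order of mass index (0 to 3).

Step 0: x=[2.0000 9.0000 10.0000 14.0000] v=[-2.0000 0.0000 0.0000 0.0000]
Step 1: x=[1.8250 8.9400 10.0300 14.0000] v=[-1.7500 -0.6000 0.3000 0.0000]
Step 2: x=[1.6765 8.8198 10.0888 14.0003] v=[-1.4855 -1.2025 0.5880 0.0030]
Step 3: x=[1.5553 8.6408 10.1740 14.0015] v=[-1.2122 -1.7899 0.8523 0.0119]
Step 4: x=[1.4617 8.4063 10.2822 14.0044] v=[-0.9357 -2.3451 1.0817 0.0292]
Step 5: x=[1.3955 8.1211 10.4088 14.0101] v=[-0.6616 -2.8520 1.2663 0.0570]
Step 6: x=[1.3560 7.7915 10.5486 14.0198] v=[-0.3951 -3.2958 1.3977 0.0969]

Answer: 1.3560 7.7915 10.5486 14.0198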